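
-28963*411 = -11903793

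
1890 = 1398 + 492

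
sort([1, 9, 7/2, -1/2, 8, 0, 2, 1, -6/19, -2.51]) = [-2.51, -1/2, -6/19, 0, 1, 1, 2, 7/2, 8, 9]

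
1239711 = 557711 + 682000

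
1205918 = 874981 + 330937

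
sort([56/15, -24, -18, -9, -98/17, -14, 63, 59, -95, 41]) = [-95, -24, -18, -14, -9, -98/17, 56/15, 41, 59, 63]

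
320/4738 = 160/2369 ≈ 0.0675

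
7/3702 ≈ 0.00189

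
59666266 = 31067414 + 28598852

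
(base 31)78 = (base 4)3201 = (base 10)225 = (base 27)89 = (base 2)11100001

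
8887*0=0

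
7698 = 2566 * 3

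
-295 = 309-604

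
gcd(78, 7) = 1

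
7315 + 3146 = 10461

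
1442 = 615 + 827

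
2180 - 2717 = -537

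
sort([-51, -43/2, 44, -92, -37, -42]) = [-92, -51, -42, -37, -43/2, 44]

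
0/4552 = 0 = 0.00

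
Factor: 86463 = 3^2*13^1*739^1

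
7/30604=1/4372 ≈ 0.000229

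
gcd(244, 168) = 4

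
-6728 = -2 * 3364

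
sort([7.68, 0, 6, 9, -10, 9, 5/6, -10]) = [-10, -10, 0, 5/6, 6, 7.68, 9, 9]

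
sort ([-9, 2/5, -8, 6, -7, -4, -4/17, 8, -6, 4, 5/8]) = [-9, -8, -7, -6, -4, -4/17, 2/5, 5/8, 4, 6, 8]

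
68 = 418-350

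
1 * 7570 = 7570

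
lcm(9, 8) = 72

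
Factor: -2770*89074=-1*2^2*5^1*277^1*44537^1=-246734980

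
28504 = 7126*4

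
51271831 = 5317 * 9643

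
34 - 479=-445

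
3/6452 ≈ 0.000465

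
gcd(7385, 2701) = 1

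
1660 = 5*332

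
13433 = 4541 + 8892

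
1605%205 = 170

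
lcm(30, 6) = 30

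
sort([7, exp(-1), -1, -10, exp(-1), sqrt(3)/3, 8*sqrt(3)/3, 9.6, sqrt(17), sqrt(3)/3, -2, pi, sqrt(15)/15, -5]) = [-10, -5, -2, -1, sqrt(15)/15, exp(-1), exp(-1), sqrt(3)/3, sqrt(3)/3, pi, sqrt(17), 8*sqrt(3)/3, 7, 9.6]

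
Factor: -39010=-1*2^1*5^1*47^1*83^1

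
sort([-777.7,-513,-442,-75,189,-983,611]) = [-983,-777.7,-513,-442,-75,189,611]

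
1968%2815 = 1968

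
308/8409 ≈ 0.0366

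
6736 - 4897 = 1839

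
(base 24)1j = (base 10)43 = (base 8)53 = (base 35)18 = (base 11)3a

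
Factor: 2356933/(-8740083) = -1 * 3^(-1) * 11^(-1) * 59^(-1) * 67^(-2) * 2356933^1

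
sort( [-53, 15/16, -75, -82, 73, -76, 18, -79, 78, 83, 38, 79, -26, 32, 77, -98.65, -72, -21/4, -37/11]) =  [-98.65, -82, -79, -76, -75, -72, -53, -26, -21/4, -37/11, 15/16, 18, 32, 38, 73, 77, 78, 79, 83]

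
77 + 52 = 129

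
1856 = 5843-3987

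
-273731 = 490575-764306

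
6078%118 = 60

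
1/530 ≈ 0.00189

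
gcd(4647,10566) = 3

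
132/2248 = 33/562 ≈ 0.0587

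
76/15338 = 38/7669 ≈ 0.00496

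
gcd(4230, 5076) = 846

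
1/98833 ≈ 0.0000101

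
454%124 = 82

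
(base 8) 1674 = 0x3bc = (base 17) 354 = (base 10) 956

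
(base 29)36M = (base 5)41334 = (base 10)2719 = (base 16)A9F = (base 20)6FJ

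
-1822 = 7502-9324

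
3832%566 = 436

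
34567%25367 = 9200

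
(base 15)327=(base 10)712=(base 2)1011001000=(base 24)15g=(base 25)13c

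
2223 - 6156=-3933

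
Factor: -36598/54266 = -1 * 29^1 * 43^(-1) = -29/43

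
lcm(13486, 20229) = 40458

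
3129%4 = 1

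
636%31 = 16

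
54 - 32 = 22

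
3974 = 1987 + 1987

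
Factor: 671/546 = 2^(-1)*3^(-1)*7^(-1)*11^1*13^(-1)*61^1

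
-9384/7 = -1340-4/7 ≈ -1340.57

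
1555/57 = 27 + 16/57 ≈ 27.28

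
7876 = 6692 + 1184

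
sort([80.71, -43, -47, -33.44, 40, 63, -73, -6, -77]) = [-77, -73, -47, -43, -33.44, -6, 40, 63, 80.71]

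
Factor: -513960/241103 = -1 * 2^3 * 3^1 * 5^1 * 461^(-1) * 523^(-1) * 4283^1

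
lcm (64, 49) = 3136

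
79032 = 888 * 89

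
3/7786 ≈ 0.000385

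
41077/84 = 489 + 1/84≈489.01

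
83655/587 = 142 + 301/587 ≈ 142.51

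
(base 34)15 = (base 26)1d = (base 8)47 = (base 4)213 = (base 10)39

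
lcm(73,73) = 73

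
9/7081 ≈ 0.00127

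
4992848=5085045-92197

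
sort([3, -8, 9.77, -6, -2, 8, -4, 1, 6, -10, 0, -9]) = [-10, -9, -8, -6, -4, -2, 0, 1, 3, 6, 8, 9.77]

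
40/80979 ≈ 0.000494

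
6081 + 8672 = 14753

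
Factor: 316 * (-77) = -1 * 2^2 * 7^1 * 11^1 * 79^1 = -24332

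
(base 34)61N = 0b1101101010001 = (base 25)B4I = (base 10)6993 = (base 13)324C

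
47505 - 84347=-36842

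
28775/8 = 3596+7/8 ≈ 3596.88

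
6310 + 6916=13226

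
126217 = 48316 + 77901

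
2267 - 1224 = 1043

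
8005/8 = 1000+5/8≈1000.63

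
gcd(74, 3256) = 74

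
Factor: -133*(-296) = 2^3*7^1*19^1*37^1 = 39368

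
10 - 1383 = -1373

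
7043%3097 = 849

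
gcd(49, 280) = 7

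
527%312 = 215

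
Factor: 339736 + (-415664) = -1*2^3*9491^1 = -75928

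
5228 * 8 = 41824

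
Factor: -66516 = -1 * 2^2 * 3^1 * 23^1 * 241^1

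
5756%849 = 662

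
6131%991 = 185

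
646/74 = 323/37 ≈ 8.73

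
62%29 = 4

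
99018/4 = 24754 + 1/2 = 24754.50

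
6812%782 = 556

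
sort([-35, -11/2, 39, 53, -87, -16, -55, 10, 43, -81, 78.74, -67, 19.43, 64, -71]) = [-87, -81, -71, -67, -55, -35, -16, -11/2, 10, 19.43, 39, 43, 53, 64, 78.74]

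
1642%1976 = 1642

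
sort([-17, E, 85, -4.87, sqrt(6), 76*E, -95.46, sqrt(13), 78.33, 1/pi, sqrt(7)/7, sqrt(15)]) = [-95.46, -17, -4.87, 1/pi, sqrt(7)/7, sqrt(6), E, sqrt(13), sqrt(15), 78.33, 85, 76*E]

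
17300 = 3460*5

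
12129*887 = 10758423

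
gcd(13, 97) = 1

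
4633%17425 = 4633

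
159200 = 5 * 31840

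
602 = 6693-6091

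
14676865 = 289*50785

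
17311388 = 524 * 33037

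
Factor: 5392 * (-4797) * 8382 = -1 * 2^5 * 3^3 * 11^1 * 13^1 * 41^1 * 127^1 * 337^1 = -216803983968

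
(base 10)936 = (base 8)1650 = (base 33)sc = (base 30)116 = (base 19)2b5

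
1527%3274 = 1527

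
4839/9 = 1613/3 ≈ 537.67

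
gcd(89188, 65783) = 1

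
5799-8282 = -2483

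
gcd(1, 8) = 1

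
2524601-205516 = 2319085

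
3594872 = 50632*71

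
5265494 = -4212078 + 9477572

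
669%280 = 109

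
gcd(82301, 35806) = 1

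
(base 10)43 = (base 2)101011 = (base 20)23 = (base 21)21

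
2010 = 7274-5264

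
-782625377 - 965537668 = -1748163045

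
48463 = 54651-6188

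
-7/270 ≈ -0.0259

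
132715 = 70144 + 62571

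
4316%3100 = 1216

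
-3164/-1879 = 1+1285/1879 ≈ 1.68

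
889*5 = 4445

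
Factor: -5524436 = -1*2^2*1381109^1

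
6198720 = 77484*80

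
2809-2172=637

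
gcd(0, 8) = 8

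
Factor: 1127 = 7^2*23^1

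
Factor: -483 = -1*3^1*7^1*23^1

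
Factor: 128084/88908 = 3^(-1) * 11^1 * 31^(-1) * 41^1 * 71^1 * 239^(-1) = 32021/22227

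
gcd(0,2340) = 2340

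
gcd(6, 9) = 3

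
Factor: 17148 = 2^2*3^1*1429^1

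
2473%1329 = 1144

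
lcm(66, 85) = 5610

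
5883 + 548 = 6431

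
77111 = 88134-11023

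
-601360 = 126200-727560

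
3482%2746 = 736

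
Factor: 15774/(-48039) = -1*2^1*11^1*67^(-1) = -22/67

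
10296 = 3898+6398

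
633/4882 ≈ 0.130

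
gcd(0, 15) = 15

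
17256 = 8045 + 9211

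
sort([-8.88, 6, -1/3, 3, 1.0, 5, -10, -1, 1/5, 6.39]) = [-10, -8.88, -1, -1/3, 1/5, 1.0, 3, 5, 6, 6.39]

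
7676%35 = 11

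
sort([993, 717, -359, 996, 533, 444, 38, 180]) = [-359, 38, 180, 444, 533, 717, 993, 996]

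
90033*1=90033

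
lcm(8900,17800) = 17800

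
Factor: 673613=673613^1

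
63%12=3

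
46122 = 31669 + 14453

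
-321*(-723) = 232083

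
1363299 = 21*64919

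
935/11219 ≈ 0.0833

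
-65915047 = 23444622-89359669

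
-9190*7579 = -69651010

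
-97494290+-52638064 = -150132354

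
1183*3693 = 4368819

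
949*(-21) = -19929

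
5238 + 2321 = 7559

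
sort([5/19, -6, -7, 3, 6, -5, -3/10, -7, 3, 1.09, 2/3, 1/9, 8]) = [-7, -7, -6, -5, -3/10, 1/9, 5/19, 2/3, 1.09, 3, 3, 6, 8]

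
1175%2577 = 1175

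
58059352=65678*884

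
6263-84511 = -78248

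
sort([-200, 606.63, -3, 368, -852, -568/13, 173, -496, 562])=[-852, -496, -200, -568/13, -3, 173, 368, 562, 606.63]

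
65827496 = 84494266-18666770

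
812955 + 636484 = 1449439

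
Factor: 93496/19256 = 13^1*31^1*83^(-1) = 403/83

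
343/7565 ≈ 0.0453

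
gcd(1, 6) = 1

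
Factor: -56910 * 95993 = -1 * 2^1 * 3^1 * 5^1 * 7^1 * 59^1 * 271^1 * 1627^1 = -5462961630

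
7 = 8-1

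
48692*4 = 194768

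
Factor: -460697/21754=-1*2^(-1)*73^(-1)*149^(-1)*460697^1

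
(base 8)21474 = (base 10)9020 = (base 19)15ie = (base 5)242040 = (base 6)105432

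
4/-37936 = -1/9484≈-0.000105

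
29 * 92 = 2668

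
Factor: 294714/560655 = 2^1*3^(-1)*5^(-1)*7^1*2339^1*4153^(-1) = 32746/62295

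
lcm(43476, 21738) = 43476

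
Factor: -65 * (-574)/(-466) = -1 * 5^1 * 7^1 * 13^1 * 41^1 * 233^(-1) = -18655/233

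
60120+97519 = 157639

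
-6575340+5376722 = -1198618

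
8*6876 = 55008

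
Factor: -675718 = -1 * 2^1 * 337859^1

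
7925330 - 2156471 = 5768859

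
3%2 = 1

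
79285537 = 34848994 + 44436543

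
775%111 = 109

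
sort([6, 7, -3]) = [-3, 6, 7]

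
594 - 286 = 308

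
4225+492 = 4717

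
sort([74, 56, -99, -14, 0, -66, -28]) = [-99, -66, -28, -14, 0, 56, 74]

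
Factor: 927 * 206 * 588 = 2^3 * 3^3 * 7^2 * 103^2 = 112285656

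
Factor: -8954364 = -1*2^2*3^1*746197^1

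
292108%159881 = 132227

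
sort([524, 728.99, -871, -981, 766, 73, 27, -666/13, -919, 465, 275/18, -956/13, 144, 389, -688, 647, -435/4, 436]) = [-981, -919, -871, -688, -435/4, -956/13, -666/13, 275/18, 27, 73, 144, 389, 436, 465, 524, 647, 728.99, 766]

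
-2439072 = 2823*(-864)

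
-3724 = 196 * (-19)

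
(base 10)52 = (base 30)1m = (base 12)44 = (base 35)1h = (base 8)64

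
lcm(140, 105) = 420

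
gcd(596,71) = 1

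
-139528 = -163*856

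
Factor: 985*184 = 2^3*5^1*23^1*197^1 = 181240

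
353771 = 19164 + 334607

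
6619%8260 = 6619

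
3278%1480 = 318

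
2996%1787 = 1209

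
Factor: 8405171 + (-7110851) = 2^4*3^1*5^1*5393^1 = 1294320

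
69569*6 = 417414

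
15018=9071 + 5947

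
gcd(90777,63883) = 1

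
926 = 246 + 680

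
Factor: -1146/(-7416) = 2^(-2)*3^(-1)*103^(-1)*191^1 = 191/1236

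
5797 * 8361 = 48468717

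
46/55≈0.836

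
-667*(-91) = 60697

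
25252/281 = 89 + 243/281 ≈ 89.86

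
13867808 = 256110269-242242461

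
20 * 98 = 1960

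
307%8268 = 307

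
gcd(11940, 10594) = 2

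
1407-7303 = -5896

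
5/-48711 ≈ -0.000103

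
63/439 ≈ 0.144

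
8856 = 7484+1372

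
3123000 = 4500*694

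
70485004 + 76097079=146582083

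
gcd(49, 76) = 1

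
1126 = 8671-7545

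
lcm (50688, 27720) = 1774080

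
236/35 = 6+26/35 ≈ 6.74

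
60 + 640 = 700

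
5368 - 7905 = -2537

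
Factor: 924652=2^2 * 271^1 * 853^1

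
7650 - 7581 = 69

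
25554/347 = 73 + 223/347 ≈ 73.64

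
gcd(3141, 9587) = 1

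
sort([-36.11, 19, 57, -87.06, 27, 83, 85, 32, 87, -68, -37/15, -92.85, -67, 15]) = [-92.85, -87.06, -68, -67, -36.11, -37/15, 15, 19, 27, 32, 57, 83, 85, 87]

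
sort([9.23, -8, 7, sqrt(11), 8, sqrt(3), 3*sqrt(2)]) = [-8, sqrt(3), sqrt(11), 3*sqrt(2), 7, 8, 9.23]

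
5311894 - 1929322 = 3382572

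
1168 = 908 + 260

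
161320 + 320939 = 482259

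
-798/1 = -798 = -798.00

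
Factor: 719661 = 3^1*17^1*103^1*137^1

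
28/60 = 7/15 ≈ 0.467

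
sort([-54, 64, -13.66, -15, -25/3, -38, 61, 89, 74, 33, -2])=[-54, -38, -15, -13.66, -25/3, -2, 33, 61, 64, 74, 89]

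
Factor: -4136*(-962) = 2^4*11^1*13^1*37^1*47^1 = 3978832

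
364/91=4=4.00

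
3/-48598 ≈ -0.0000617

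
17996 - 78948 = -60952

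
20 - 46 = -26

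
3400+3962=7362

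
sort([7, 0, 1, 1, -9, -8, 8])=[-9, -8, 0, 1, 1, 7, 8]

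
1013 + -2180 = -1167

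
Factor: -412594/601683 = -1*2^1*3^(-1)*7^1*13^1*131^(-1)*1531^(-1)*2267^1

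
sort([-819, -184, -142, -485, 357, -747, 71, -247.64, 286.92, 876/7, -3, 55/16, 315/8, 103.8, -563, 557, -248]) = [-819, -747, -563, -485, -248, -247.64, -184, -142, -3, 55/16, 315/8, 71, 103.8, 876/7, 286.92, 357, 557]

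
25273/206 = 122 + 141/206 ≈ 122.68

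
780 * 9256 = 7219680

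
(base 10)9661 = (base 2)10010110111101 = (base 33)8sp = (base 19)17e9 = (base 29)be4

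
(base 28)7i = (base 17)ca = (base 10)214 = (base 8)326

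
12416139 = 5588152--6827987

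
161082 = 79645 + 81437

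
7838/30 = 261 + 4/15 ≈ 261.27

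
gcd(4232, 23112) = 8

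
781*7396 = 5776276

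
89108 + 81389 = 170497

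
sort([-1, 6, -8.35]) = [-8.35, -1, 6]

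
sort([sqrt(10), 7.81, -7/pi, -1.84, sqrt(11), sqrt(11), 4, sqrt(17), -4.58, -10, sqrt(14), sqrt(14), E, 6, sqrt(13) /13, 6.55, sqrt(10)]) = [-10, -4.58, -7/pi, -1.84, sqrt(13) /13, E, sqrt(10), sqrt(10), sqrt(11), sqrt(11), sqrt(14), sqrt(14), 4, sqrt(17), 6, 6.55, 7.81]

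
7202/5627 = 1 + 1575/5627 ≈ 1.28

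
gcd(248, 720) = 8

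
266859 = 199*1341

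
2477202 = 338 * 7329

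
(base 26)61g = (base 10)4098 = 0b1000000000010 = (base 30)4gi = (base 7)14643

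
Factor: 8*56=2^6*7^1=448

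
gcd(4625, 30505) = 5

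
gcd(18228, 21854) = 98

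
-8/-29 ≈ 0.276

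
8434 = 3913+4521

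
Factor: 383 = 383^1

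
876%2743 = 876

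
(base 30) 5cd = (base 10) 4873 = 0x1309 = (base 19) d99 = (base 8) 11411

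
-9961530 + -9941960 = -19903490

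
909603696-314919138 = 594684558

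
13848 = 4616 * 3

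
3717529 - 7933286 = -4215757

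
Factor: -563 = -1 * 563^1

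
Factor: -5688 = -1*2^3*3^2*79^1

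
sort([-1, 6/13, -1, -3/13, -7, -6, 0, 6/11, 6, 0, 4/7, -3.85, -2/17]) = [-7, -6, -3.85, -1, -1, -3/13, -2/17, 0, 0, 6/13, 6/11, 4/7, 6]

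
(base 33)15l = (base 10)1275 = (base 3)1202020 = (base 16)4fb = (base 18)3gf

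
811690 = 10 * 81169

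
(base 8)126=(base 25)3b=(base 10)86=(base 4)1112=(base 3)10012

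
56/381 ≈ 0.147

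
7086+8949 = 16035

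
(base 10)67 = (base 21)34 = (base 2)1000011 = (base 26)2f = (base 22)31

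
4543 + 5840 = 10383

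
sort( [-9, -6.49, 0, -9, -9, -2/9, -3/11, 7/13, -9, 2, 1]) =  [-9, -9, -9, -9, -6.49, -3/11, -2/9, 0, 7/13, 1, 2]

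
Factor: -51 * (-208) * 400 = 2^8 * 3^1 * 5^2 * 13^1 * 17^1 = 4243200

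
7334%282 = 2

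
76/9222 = 38/4611 ≈ 0.00824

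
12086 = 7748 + 4338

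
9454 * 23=217442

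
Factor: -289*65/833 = -1*5^1*7^(-2)*13^1*17^1 = -1105/49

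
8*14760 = 118080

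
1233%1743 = 1233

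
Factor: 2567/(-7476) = -1*2^(-2)*3^(-1)*7^(-1)*17^1*89^(-1)*151^1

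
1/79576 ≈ 0.0000126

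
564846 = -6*(-94141)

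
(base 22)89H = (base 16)FF7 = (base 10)4087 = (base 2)111111110111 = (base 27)5GA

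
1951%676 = 599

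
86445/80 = 17289/16 ≈ 1080.56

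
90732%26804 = 10320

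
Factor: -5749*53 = -1*53^1*5749^1 = -304697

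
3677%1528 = 621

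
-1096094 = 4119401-5215495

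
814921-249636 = 565285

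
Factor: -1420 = -1*2^2*5^1*71^1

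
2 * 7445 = 14890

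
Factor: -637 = -1*7^2*13^1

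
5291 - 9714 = -4423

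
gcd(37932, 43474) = 2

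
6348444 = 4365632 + 1982812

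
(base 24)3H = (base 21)45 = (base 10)89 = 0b1011001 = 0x59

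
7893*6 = 47358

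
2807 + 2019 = 4826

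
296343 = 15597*19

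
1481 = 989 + 492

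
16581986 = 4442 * 3733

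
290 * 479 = 138910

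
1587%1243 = 344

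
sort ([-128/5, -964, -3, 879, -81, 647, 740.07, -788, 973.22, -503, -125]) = [-964, -788, -503, -125, -81, -128/5, -3, 647, 740.07, 879, 973.22]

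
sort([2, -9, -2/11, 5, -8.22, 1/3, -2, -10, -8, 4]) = [-10, -9, -8.22, -8, -2, -2/11, 1/3, 2, 4, 5]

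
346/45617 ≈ 0.00758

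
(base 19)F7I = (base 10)5566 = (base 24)9FM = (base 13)26C2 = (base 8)12676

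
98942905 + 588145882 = 687088787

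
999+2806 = 3805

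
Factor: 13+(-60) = -1*47^1 = -47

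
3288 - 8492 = -5204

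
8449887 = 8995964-546077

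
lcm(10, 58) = 290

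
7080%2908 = 1264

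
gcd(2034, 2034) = 2034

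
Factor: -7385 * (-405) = 3^4 * 5^2 * 7^1 * 211^1 = 2990925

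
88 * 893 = 78584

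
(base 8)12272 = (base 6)40322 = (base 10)5306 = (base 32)55q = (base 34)4k2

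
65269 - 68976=-3707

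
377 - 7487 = -7110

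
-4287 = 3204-7491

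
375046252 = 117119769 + 257926483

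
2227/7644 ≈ 0.291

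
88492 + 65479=153971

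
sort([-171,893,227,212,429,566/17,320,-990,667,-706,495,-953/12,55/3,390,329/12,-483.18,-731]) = [-990,-731,-706,-483.18,-171,-953/12,55/3,329/12,566/17,212,227,320,390,429,495,667,893]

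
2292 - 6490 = -4198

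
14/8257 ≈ 0.00170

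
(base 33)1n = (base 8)70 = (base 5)211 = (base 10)56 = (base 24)28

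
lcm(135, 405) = 405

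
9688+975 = 10663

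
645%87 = 36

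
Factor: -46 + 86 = 2^3*5^1 = 40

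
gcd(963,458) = 1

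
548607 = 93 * 5899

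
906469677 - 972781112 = -66311435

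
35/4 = 8 + 3/4 = 8.75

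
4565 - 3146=1419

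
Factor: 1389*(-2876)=-1*2^2*3^1*463^1*719^1=-3994764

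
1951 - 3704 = -1753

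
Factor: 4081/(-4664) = -1 * 2^(-3) * 7^1 = -7/8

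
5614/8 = 2807/4 = 701.75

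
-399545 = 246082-645627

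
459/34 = 13 + 1/2 = 13.50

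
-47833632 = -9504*5033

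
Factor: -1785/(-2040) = 2^(-3)*7^1 = 7/8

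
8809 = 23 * 383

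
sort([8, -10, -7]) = [-10, -7, 8]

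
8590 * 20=171800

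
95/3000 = 19/600 ≈ 0.0317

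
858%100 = 58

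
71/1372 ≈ 0.0517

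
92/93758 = 46/46879 ≈ 0.000981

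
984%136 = 32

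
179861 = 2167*83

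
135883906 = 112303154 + 23580752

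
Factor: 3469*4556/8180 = 5^(-1)*17^1*67^1*409^(-1)*3469^1 = 3951191/2045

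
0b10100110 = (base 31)5b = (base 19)8e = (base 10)166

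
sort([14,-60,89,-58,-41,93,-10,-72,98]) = [-72,-60,-58,-41,-10,14,89,93,98]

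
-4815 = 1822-6637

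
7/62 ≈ 0.113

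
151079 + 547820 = 698899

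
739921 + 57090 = 797011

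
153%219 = 153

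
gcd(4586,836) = 2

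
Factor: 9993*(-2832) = -1*2^4*3^2*59^1*3331^1 = -28300176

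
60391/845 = 71 + 396/845 ≈ 71.47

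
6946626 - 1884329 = 5062297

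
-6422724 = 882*(-7282)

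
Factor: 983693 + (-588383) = 2^1*3^1*5^1*13177^1 = 395310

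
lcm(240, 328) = 9840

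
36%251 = 36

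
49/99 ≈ 0.495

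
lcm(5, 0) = 0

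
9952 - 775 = 9177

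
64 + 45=109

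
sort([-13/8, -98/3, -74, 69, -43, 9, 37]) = [-74, -43, -98/3, -13/8, 9, 37, 69]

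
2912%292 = 284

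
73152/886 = 36576/443 ≈ 82.56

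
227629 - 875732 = -648103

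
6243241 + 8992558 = 15235799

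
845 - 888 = -43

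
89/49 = 1 + 40/49 ≈ 1.82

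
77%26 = 25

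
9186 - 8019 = 1167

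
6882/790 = 3441/395 ≈ 8.71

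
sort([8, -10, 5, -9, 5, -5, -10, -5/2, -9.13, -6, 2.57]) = [-10, -10, -9.13, -9, -6, -5, -5/2, 2.57, 5, 5, 8]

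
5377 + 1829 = 7206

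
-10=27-37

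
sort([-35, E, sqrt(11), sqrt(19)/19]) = [-35, sqrt(19)/19, E, sqrt(11)]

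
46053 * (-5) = -230265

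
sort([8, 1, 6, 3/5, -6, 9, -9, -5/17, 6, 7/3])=[-9, -6, -5/17, 3/5, 1, 7/3, 6, 6, 8, 9]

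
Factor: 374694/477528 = 2^(-2) * 101^(-1) * 317^1 = 317/404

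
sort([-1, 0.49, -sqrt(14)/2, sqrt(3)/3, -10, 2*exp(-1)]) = [-10, -sqrt(14)/2, -1, 0.49, sqrt(3)/3, 2*exp(-1)]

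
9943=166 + 9777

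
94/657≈0.143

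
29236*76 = 2221936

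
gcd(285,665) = 95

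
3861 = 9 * 429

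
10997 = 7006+3991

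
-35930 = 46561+-82491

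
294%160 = 134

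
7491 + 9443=16934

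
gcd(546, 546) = 546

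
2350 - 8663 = -6313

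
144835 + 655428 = 800263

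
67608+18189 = 85797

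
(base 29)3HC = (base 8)5724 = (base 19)877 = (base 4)233110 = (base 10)3028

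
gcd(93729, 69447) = 3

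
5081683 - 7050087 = -1968404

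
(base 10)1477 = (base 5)21402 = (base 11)1123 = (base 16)5c5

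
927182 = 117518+809664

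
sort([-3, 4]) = [-3, 4]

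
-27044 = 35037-62081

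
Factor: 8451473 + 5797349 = 2^1*7^1*17^1*19^1*23^1*137^1 = 14248822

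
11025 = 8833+2192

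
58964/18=3275 + 7/9 ≈ 3275.78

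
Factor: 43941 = 3^1*97^1*151^1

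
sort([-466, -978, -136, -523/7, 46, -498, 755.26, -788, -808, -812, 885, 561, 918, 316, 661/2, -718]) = [-978, -812, -808, -788, -718, -498, -466, -136, -523/7, 46, 316, 661/2, 561, 755.26, 885, 918]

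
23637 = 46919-23282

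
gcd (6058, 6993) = 1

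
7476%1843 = 104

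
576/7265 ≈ 0.0793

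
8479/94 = 90 + 19/94 ≈ 90.20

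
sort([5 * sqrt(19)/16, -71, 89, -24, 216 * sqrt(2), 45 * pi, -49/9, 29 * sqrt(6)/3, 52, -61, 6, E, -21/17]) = [-71, -61, -24, -49/9, -21/17, 5 * sqrt(19)/16, E, 6, 29 * sqrt(6)/3, 52, 89, 45 * pi, 216 * sqrt(2)]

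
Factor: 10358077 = 10358077^1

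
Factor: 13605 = 3^1*5^1*907^1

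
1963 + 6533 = 8496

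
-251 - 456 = -707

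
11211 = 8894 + 2317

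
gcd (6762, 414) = 138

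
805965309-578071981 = 227893328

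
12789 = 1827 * 7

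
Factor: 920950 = 2^1*5^2*113^1*163^1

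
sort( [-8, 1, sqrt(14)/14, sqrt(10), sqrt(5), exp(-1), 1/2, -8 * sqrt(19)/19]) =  [-8, -8 * sqrt(19)/19, sqrt(14)/14, exp(-1), 1/2, 1, sqrt(5), sqrt(10)]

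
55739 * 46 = 2563994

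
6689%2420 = 1849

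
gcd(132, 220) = 44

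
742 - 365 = 377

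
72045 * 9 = 648405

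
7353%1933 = 1554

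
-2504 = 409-2913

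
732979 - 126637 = 606342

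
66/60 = 11/10 = 1.10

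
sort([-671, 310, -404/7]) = [-671, -404/7, 310]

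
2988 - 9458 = -6470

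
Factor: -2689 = -1 * 2689^1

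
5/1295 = 1/259 ≈ 0.00386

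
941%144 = 77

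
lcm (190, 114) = 570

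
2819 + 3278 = 6097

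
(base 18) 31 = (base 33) 1m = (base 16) 37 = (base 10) 55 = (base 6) 131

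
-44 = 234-278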